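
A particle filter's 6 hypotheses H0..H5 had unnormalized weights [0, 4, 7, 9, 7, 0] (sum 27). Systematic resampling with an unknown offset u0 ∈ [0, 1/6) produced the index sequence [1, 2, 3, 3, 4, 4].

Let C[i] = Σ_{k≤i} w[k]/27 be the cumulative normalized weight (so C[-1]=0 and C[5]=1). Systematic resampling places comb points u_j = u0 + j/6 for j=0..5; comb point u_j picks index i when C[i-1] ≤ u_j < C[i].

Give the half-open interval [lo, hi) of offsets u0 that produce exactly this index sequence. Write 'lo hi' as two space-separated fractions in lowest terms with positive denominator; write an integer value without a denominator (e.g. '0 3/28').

C = [0, 4/27, 11/27, 20/27, 1, 1]
j=0 picked index 1: u0 ∈ [0, 4/27)
j=1 picked index 2: u0 ∈ [-1/54, 13/54)
j=2 picked index 3: u0 ∈ [2/27, 11/27)
j=3 picked index 3: u0 ∈ [-5/54, 13/54)
j=4 picked index 4: u0 ∈ [2/27, 1/3)
j=5 picked index 4: u0 ∈ [-5/54, 1/6)
intersection: [2/27, 4/27)

2/27 4/27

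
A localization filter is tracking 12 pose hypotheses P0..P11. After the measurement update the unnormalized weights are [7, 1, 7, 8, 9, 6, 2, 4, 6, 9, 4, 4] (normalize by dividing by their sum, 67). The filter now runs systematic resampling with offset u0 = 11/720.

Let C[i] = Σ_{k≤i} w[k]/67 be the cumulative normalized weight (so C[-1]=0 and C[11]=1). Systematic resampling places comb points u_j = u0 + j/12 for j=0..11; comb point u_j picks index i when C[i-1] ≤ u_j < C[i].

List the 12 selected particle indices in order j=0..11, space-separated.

C = [7/67, 8/67, 15/67, 23/67, 32/67, 38/67, 40/67, 44/67, 50/67, 59/67, 63/67, 1]
j=0: u_0=11/720 ∈ [0, 7/67) → index 0
j=1: u_1=71/720 ∈ [0, 7/67) → index 0
j=2: u_2=131/720 ∈ [8/67, 15/67) → index 2
j=3: u_3=191/720 ∈ [15/67, 23/67) → index 3
j=4: u_4=251/720 ∈ [23/67, 32/67) → index 4
j=5: u_5=311/720 ∈ [23/67, 32/67) → index 4
j=6: u_6=371/720 ∈ [32/67, 38/67) → index 5
j=7: u_7=431/720 ∈ [40/67, 44/67) → index 7
j=8: u_8=491/720 ∈ [44/67, 50/67) → index 8
j=9: u_9=551/720 ∈ [50/67, 59/67) → index 9
j=10: u_10=611/720 ∈ [50/67, 59/67) → index 9
j=11: u_11=671/720 ∈ [59/67, 63/67) → index 10

0 0 2 3 4 4 5 7 8 9 9 10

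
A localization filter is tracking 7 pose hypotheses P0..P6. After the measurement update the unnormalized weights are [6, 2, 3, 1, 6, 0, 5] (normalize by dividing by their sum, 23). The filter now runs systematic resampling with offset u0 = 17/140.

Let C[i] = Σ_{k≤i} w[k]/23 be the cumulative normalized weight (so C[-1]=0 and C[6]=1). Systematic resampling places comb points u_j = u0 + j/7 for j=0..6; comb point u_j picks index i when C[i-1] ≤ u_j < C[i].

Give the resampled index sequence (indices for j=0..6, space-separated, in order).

C = [6/23, 8/23, 11/23, 12/23, 18/23, 18/23, 1]
j=0: u_0=17/140 ∈ [0, 6/23) → index 0
j=1: u_1=37/140 ∈ [6/23, 8/23) → index 1
j=2: u_2=57/140 ∈ [8/23, 11/23) → index 2
j=3: u_3=11/20 ∈ [12/23, 18/23) → index 4
j=4: u_4=97/140 ∈ [12/23, 18/23) → index 4
j=5: u_5=117/140 ∈ [18/23, 1) → index 6
j=6: u_6=137/140 ∈ [18/23, 1) → index 6

0 1 2 4 4 6 6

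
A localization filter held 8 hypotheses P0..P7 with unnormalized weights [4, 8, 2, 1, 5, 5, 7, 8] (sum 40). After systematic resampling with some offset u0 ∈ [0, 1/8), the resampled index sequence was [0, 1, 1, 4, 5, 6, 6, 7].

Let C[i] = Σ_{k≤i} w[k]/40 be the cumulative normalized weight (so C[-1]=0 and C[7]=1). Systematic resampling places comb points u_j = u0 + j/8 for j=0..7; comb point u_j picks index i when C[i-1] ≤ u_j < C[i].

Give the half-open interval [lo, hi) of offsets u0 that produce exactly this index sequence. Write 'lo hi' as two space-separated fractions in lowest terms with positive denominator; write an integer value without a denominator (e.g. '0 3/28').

0 1/20

C = [1/10, 3/10, 7/20, 3/8, 1/2, 5/8, 4/5, 1]
j=0 picked index 0: u0 ∈ [0, 1/10)
j=1 picked index 1: u0 ∈ [-1/40, 7/40)
j=2 picked index 1: u0 ∈ [-3/20, 1/20)
j=3 picked index 4: u0 ∈ [0, 1/8)
j=4 picked index 5: u0 ∈ [0, 1/8)
j=5 picked index 6: u0 ∈ [0, 7/40)
j=6 picked index 6: u0 ∈ [-1/8, 1/20)
j=7 picked index 7: u0 ∈ [-3/40, 1/8)
intersection: [0, 1/20)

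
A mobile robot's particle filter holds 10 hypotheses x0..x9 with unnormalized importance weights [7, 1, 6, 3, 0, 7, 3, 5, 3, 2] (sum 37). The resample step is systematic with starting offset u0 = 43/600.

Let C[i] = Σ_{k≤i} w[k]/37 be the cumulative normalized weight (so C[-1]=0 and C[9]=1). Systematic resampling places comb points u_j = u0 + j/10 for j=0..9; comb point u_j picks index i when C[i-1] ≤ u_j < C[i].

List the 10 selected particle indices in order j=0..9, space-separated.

0 0 2 2 5 5 6 7 8 9

C = [7/37, 8/37, 14/37, 17/37, 17/37, 24/37, 27/37, 32/37, 35/37, 1]
j=0: u_0=43/600 ∈ [0, 7/37) → index 0
j=1: u_1=103/600 ∈ [0, 7/37) → index 0
j=2: u_2=163/600 ∈ [8/37, 14/37) → index 2
j=3: u_3=223/600 ∈ [8/37, 14/37) → index 2
j=4: u_4=283/600 ∈ [17/37, 24/37) → index 5
j=5: u_5=343/600 ∈ [17/37, 24/37) → index 5
j=6: u_6=403/600 ∈ [24/37, 27/37) → index 6
j=7: u_7=463/600 ∈ [27/37, 32/37) → index 7
j=8: u_8=523/600 ∈ [32/37, 35/37) → index 8
j=9: u_9=583/600 ∈ [35/37, 1) → index 9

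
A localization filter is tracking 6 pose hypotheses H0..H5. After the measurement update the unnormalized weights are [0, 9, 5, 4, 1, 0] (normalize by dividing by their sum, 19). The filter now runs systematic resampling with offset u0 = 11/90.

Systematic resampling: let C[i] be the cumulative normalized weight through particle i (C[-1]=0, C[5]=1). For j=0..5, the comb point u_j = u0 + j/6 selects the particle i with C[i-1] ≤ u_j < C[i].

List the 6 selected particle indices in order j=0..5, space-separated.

1 1 1 2 3 4

C = [0, 9/19, 14/19, 18/19, 1, 1]
j=0: u_0=11/90 ∈ [0, 9/19) → index 1
j=1: u_1=13/45 ∈ [0, 9/19) → index 1
j=2: u_2=41/90 ∈ [0, 9/19) → index 1
j=3: u_3=28/45 ∈ [9/19, 14/19) → index 2
j=4: u_4=71/90 ∈ [14/19, 18/19) → index 3
j=5: u_5=43/45 ∈ [18/19, 1) → index 4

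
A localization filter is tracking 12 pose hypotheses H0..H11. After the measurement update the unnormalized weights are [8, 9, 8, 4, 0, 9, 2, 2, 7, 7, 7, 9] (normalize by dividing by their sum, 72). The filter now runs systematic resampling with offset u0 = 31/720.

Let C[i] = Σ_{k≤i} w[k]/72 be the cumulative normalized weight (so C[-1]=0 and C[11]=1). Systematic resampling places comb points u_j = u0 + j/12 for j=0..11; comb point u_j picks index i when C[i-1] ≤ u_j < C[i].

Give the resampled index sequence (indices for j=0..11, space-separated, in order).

0 1 1 2 3 5 6 8 9 10 11 11

C = [1/9, 17/72, 25/72, 29/72, 29/72, 19/36, 5/9, 7/12, 49/72, 7/9, 7/8, 1]
j=0: u_0=31/720 ∈ [0, 1/9) → index 0
j=1: u_1=91/720 ∈ [1/9, 17/72) → index 1
j=2: u_2=151/720 ∈ [1/9, 17/72) → index 1
j=3: u_3=211/720 ∈ [17/72, 25/72) → index 2
j=4: u_4=271/720 ∈ [25/72, 29/72) → index 3
j=5: u_5=331/720 ∈ [29/72, 19/36) → index 5
j=6: u_6=391/720 ∈ [19/36, 5/9) → index 6
j=7: u_7=451/720 ∈ [7/12, 49/72) → index 8
j=8: u_8=511/720 ∈ [49/72, 7/9) → index 9
j=9: u_9=571/720 ∈ [7/9, 7/8) → index 10
j=10: u_10=631/720 ∈ [7/8, 1) → index 11
j=11: u_11=691/720 ∈ [7/8, 1) → index 11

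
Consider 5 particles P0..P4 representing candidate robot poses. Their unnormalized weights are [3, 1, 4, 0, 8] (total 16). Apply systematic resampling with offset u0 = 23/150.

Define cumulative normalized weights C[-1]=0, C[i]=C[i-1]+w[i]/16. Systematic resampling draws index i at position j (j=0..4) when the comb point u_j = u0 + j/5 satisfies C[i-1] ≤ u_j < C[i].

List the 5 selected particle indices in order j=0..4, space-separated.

C = [3/16, 1/4, 1/2, 1/2, 1]
j=0: u_0=23/150 ∈ [0, 3/16) → index 0
j=1: u_1=53/150 ∈ [1/4, 1/2) → index 2
j=2: u_2=83/150 ∈ [1/2, 1) → index 4
j=3: u_3=113/150 ∈ [1/2, 1) → index 4
j=4: u_4=143/150 ∈ [1/2, 1) → index 4

0 2 4 4 4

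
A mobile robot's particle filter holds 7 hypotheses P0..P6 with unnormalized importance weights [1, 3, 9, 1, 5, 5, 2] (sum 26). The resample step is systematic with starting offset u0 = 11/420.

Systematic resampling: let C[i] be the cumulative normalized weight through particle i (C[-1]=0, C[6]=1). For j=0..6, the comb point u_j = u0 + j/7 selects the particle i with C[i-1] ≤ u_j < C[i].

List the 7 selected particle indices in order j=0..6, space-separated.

0 2 2 2 4 5 5

C = [1/26, 2/13, 1/2, 7/13, 19/26, 12/13, 1]
j=0: u_0=11/420 ∈ [0, 1/26) → index 0
j=1: u_1=71/420 ∈ [2/13, 1/2) → index 2
j=2: u_2=131/420 ∈ [2/13, 1/2) → index 2
j=3: u_3=191/420 ∈ [2/13, 1/2) → index 2
j=4: u_4=251/420 ∈ [7/13, 19/26) → index 4
j=5: u_5=311/420 ∈ [19/26, 12/13) → index 5
j=6: u_6=53/60 ∈ [19/26, 12/13) → index 5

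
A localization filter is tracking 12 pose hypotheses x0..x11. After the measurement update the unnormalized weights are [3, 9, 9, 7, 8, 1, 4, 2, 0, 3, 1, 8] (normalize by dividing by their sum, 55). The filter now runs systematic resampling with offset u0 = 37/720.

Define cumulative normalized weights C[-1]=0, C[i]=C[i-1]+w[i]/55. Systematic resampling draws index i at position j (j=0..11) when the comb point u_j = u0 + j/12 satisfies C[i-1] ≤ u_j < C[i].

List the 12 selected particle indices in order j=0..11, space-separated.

0 1 1 2 3 3 4 4 6 9 11 11

C = [3/55, 12/55, 21/55, 28/55, 36/55, 37/55, 41/55, 43/55, 43/55, 46/55, 47/55, 1]
j=0: u_0=37/720 ∈ [0, 3/55) → index 0
j=1: u_1=97/720 ∈ [3/55, 12/55) → index 1
j=2: u_2=157/720 ∈ [3/55, 12/55) → index 1
j=3: u_3=217/720 ∈ [12/55, 21/55) → index 2
j=4: u_4=277/720 ∈ [21/55, 28/55) → index 3
j=5: u_5=337/720 ∈ [21/55, 28/55) → index 3
j=6: u_6=397/720 ∈ [28/55, 36/55) → index 4
j=7: u_7=457/720 ∈ [28/55, 36/55) → index 4
j=8: u_8=517/720 ∈ [37/55, 41/55) → index 6
j=9: u_9=577/720 ∈ [43/55, 46/55) → index 9
j=10: u_10=637/720 ∈ [47/55, 1) → index 11
j=11: u_11=697/720 ∈ [47/55, 1) → index 11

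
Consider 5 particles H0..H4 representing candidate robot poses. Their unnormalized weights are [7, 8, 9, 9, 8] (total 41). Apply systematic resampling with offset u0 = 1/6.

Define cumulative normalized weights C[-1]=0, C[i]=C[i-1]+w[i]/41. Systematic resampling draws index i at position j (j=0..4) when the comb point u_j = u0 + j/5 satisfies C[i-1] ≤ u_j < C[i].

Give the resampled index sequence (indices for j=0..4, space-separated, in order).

0 2 2 3 4

C = [7/41, 15/41, 24/41, 33/41, 1]
j=0: u_0=1/6 ∈ [0, 7/41) → index 0
j=1: u_1=11/30 ∈ [15/41, 24/41) → index 2
j=2: u_2=17/30 ∈ [15/41, 24/41) → index 2
j=3: u_3=23/30 ∈ [24/41, 33/41) → index 3
j=4: u_4=29/30 ∈ [33/41, 1) → index 4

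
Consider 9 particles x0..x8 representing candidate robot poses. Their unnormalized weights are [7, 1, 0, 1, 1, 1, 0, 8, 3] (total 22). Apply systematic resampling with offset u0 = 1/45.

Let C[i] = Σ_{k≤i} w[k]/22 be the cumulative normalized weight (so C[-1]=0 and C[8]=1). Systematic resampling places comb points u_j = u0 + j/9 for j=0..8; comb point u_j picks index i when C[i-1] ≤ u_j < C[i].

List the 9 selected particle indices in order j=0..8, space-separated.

0 0 0 1 5 7 7 7 8

C = [7/22, 4/11, 4/11, 9/22, 5/11, 1/2, 1/2, 19/22, 1]
j=0: u_0=1/45 ∈ [0, 7/22) → index 0
j=1: u_1=2/15 ∈ [0, 7/22) → index 0
j=2: u_2=11/45 ∈ [0, 7/22) → index 0
j=3: u_3=16/45 ∈ [7/22, 4/11) → index 1
j=4: u_4=7/15 ∈ [5/11, 1/2) → index 5
j=5: u_5=26/45 ∈ [1/2, 19/22) → index 7
j=6: u_6=31/45 ∈ [1/2, 19/22) → index 7
j=7: u_7=4/5 ∈ [1/2, 19/22) → index 7
j=8: u_8=41/45 ∈ [19/22, 1) → index 8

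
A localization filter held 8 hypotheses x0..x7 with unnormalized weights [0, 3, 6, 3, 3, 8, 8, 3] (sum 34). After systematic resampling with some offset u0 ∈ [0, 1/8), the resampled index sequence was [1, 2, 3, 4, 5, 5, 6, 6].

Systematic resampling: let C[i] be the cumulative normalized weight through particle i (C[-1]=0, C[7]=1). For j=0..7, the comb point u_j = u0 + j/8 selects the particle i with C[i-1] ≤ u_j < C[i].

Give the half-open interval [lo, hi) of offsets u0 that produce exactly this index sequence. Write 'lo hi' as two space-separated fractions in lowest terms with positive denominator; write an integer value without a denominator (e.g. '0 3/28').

C = [0, 3/34, 9/34, 6/17, 15/34, 23/34, 31/34, 1]
j=0 picked index 1: u0 ∈ [0, 3/34)
j=1 picked index 2: u0 ∈ [-5/136, 19/136)
j=2 picked index 3: u0 ∈ [1/68, 7/68)
j=3 picked index 4: u0 ∈ [-3/136, 9/136)
j=4 picked index 5: u0 ∈ [-1/17, 3/17)
j=5 picked index 5: u0 ∈ [-25/136, 7/136)
j=6 picked index 6: u0 ∈ [-5/68, 11/68)
j=7 picked index 6: u0 ∈ [-27/136, 5/136)
intersection: [1/68, 5/136)

1/68 5/136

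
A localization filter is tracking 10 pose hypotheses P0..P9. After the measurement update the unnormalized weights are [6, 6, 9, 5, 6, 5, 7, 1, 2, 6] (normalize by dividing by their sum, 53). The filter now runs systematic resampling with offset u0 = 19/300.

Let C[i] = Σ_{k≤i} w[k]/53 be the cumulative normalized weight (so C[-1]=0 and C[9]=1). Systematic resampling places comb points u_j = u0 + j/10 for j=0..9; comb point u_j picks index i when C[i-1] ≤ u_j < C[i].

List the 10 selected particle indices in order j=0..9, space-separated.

C = [6/53, 12/53, 21/53, 26/53, 32/53, 37/53, 44/53, 45/53, 47/53, 1]
j=0: u_0=19/300 ∈ [0, 6/53) → index 0
j=1: u_1=49/300 ∈ [6/53, 12/53) → index 1
j=2: u_2=79/300 ∈ [12/53, 21/53) → index 2
j=3: u_3=109/300 ∈ [12/53, 21/53) → index 2
j=4: u_4=139/300 ∈ [21/53, 26/53) → index 3
j=5: u_5=169/300 ∈ [26/53, 32/53) → index 4
j=6: u_6=199/300 ∈ [32/53, 37/53) → index 5
j=7: u_7=229/300 ∈ [37/53, 44/53) → index 6
j=8: u_8=259/300 ∈ [45/53, 47/53) → index 8
j=9: u_9=289/300 ∈ [47/53, 1) → index 9

0 1 2 2 3 4 5 6 8 9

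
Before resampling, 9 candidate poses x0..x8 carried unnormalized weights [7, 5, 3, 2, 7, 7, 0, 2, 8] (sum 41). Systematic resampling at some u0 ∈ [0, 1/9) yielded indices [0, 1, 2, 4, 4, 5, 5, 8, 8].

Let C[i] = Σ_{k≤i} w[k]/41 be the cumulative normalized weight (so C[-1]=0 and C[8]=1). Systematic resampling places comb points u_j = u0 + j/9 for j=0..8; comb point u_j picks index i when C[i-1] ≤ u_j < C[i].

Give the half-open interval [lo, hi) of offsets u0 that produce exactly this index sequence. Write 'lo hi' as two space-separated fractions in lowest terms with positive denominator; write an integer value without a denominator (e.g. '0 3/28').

10/123 11/123

C = [7/41, 12/41, 15/41, 17/41, 24/41, 31/41, 31/41, 33/41, 1]
j=0 picked index 0: u0 ∈ [0, 7/41)
j=1 picked index 1: u0 ∈ [22/369, 67/369)
j=2 picked index 2: u0 ∈ [26/369, 53/369)
j=3 picked index 4: u0 ∈ [10/123, 31/123)
j=4 picked index 4: u0 ∈ [-11/369, 52/369)
j=5 picked index 5: u0 ∈ [11/369, 74/369)
j=6 picked index 5: u0 ∈ [-10/123, 11/123)
j=7 picked index 8: u0 ∈ [10/369, 2/9)
j=8 picked index 8: u0 ∈ [-31/369, 1/9)
intersection: [10/123, 11/123)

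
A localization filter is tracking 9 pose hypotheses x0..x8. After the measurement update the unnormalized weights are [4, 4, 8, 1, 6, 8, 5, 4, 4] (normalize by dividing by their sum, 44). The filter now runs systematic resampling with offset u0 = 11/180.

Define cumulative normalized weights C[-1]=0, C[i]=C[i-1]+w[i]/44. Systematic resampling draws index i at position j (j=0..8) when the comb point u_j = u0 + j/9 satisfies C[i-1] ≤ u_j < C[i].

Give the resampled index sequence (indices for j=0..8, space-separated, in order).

C = [1/11, 2/11, 4/11, 17/44, 23/44, 31/44, 9/11, 10/11, 1]
j=0: u_0=11/180 ∈ [0, 1/11) → index 0
j=1: u_1=31/180 ∈ [1/11, 2/11) → index 1
j=2: u_2=17/60 ∈ [2/11, 4/11) → index 2
j=3: u_3=71/180 ∈ [17/44, 23/44) → index 4
j=4: u_4=91/180 ∈ [17/44, 23/44) → index 4
j=5: u_5=37/60 ∈ [23/44, 31/44) → index 5
j=6: u_6=131/180 ∈ [31/44, 9/11) → index 6
j=7: u_7=151/180 ∈ [9/11, 10/11) → index 7
j=8: u_8=19/20 ∈ [10/11, 1) → index 8

0 1 2 4 4 5 6 7 8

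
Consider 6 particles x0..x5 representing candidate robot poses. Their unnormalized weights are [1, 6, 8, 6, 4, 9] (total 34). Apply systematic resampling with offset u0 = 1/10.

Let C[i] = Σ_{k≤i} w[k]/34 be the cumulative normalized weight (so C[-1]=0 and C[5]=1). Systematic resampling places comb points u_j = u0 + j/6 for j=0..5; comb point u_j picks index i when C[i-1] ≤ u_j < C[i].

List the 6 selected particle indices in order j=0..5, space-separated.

1 2 2 3 5 5

C = [1/34, 7/34, 15/34, 21/34, 25/34, 1]
j=0: u_0=1/10 ∈ [1/34, 7/34) → index 1
j=1: u_1=4/15 ∈ [7/34, 15/34) → index 2
j=2: u_2=13/30 ∈ [7/34, 15/34) → index 2
j=3: u_3=3/5 ∈ [15/34, 21/34) → index 3
j=4: u_4=23/30 ∈ [25/34, 1) → index 5
j=5: u_5=14/15 ∈ [25/34, 1) → index 5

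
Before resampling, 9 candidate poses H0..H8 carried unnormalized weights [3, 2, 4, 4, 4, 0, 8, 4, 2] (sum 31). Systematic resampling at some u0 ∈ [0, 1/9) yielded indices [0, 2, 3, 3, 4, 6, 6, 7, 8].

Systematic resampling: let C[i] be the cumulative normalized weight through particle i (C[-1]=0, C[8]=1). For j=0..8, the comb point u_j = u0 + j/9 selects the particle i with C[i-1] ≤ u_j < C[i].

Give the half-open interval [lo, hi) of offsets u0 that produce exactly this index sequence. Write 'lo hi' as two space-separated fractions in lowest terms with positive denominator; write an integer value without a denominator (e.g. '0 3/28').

C = [3/31, 5/31, 9/31, 13/31, 17/31, 17/31, 25/31, 29/31, 1]
j=0 picked index 0: u0 ∈ [0, 3/31)
j=1 picked index 2: u0 ∈ [14/279, 50/279)
j=2 picked index 3: u0 ∈ [19/279, 55/279)
j=3 picked index 3: u0 ∈ [-4/93, 8/93)
j=4 picked index 4: u0 ∈ [-7/279, 29/279)
j=5 picked index 6: u0 ∈ [-2/279, 70/279)
j=6 picked index 6: u0 ∈ [-11/93, 13/93)
j=7 picked index 7: u0 ∈ [8/279, 44/279)
j=8 picked index 8: u0 ∈ [13/279, 1/9)
intersection: [19/279, 8/93)

19/279 8/93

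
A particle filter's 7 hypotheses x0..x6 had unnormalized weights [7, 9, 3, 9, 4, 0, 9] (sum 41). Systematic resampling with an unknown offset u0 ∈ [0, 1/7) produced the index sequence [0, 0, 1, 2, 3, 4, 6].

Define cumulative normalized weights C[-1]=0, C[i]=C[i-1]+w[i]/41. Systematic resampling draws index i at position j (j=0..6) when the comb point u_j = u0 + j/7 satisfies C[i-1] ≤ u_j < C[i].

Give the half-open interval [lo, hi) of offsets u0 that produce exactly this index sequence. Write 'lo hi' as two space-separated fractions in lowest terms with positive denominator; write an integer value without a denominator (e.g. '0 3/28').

0 8/287

C = [7/41, 16/41, 19/41, 28/41, 32/41, 32/41, 1]
j=0 picked index 0: u0 ∈ [0, 7/41)
j=1 picked index 0: u0 ∈ [-1/7, 8/287)
j=2 picked index 1: u0 ∈ [-33/287, 30/287)
j=3 picked index 2: u0 ∈ [-11/287, 10/287)
j=4 picked index 3: u0 ∈ [-31/287, 32/287)
j=5 picked index 4: u0 ∈ [-9/287, 19/287)
j=6 picked index 6: u0 ∈ [-22/287, 1/7)
intersection: [0, 8/287)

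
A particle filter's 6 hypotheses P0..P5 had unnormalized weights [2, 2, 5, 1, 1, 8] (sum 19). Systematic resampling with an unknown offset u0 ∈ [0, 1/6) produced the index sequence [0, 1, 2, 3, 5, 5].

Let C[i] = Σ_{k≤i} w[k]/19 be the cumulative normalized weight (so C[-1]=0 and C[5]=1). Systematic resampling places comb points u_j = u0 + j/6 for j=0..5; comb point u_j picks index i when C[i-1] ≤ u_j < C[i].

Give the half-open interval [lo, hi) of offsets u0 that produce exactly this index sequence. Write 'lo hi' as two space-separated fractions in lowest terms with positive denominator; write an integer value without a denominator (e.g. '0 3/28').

C = [2/19, 4/19, 9/19, 10/19, 11/19, 1]
j=0 picked index 0: u0 ∈ [0, 2/19)
j=1 picked index 1: u0 ∈ [-7/114, 5/114)
j=2 picked index 2: u0 ∈ [-7/57, 8/57)
j=3 picked index 3: u0 ∈ [-1/38, 1/38)
j=4 picked index 5: u0 ∈ [-5/57, 1/3)
j=5 picked index 5: u0 ∈ [-29/114, 1/6)
intersection: [0, 1/38)

0 1/38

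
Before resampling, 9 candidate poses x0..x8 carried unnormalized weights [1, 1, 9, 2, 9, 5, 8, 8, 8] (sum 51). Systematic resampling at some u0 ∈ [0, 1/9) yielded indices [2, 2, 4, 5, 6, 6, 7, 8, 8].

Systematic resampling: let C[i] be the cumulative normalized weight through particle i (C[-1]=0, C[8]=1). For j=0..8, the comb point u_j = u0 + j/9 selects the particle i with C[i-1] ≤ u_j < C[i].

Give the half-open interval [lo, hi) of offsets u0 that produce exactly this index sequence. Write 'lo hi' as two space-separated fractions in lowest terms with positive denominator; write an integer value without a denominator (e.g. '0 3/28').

C = [1/51, 2/51, 11/51, 13/51, 22/51, 9/17, 35/51, 43/51, 1]
j=0 picked index 2: u0 ∈ [2/51, 11/51)
j=1 picked index 2: u0 ∈ [-11/153, 16/153)
j=2 picked index 4: u0 ∈ [5/153, 32/153)
j=3 picked index 5: u0 ∈ [5/51, 10/51)
j=4 picked index 6: u0 ∈ [13/153, 37/153)
j=5 picked index 6: u0 ∈ [-4/153, 20/153)
j=6 picked index 7: u0 ∈ [1/51, 3/17)
j=7 picked index 8: u0 ∈ [10/153, 2/9)
j=8 picked index 8: u0 ∈ [-7/153, 1/9)
intersection: [5/51, 16/153)

5/51 16/153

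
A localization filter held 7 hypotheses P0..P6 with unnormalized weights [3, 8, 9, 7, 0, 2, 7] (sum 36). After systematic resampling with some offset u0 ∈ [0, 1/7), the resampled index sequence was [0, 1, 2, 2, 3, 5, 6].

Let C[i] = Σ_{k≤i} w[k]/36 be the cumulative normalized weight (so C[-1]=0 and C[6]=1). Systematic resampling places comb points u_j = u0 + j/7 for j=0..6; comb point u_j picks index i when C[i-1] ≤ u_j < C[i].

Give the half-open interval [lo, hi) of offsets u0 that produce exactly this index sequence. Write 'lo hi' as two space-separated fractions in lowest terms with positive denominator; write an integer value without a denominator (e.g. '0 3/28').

C = [1/12, 11/36, 5/9, 3/4, 3/4, 29/36, 1]
j=0 picked index 0: u0 ∈ [0, 1/12)
j=1 picked index 1: u0 ∈ [-5/84, 41/252)
j=2 picked index 2: u0 ∈ [5/252, 17/63)
j=3 picked index 2: u0 ∈ [-31/252, 8/63)
j=4 picked index 3: u0 ∈ [-1/63, 5/28)
j=5 picked index 5: u0 ∈ [1/28, 23/252)
j=6 picked index 6: u0 ∈ [-13/252, 1/7)
intersection: [1/28, 1/12)

1/28 1/12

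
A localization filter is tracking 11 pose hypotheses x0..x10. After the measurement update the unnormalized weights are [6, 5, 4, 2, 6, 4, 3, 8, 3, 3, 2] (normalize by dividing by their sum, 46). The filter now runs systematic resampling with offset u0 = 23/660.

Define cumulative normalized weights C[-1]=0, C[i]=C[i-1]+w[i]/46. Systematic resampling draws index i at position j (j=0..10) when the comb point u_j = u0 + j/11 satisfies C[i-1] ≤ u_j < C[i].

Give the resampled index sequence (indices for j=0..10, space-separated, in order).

0 0 1 2 4 4 5 7 7 8 9

C = [3/23, 11/46, 15/46, 17/46, 1/2, 27/46, 15/23, 19/23, 41/46, 22/23, 1]
j=0: u_0=23/660 ∈ [0, 3/23) → index 0
j=1: u_1=83/660 ∈ [0, 3/23) → index 0
j=2: u_2=13/60 ∈ [3/23, 11/46) → index 1
j=3: u_3=203/660 ∈ [11/46, 15/46) → index 2
j=4: u_4=263/660 ∈ [17/46, 1/2) → index 4
j=5: u_5=323/660 ∈ [17/46, 1/2) → index 4
j=6: u_6=383/660 ∈ [1/2, 27/46) → index 5
j=7: u_7=443/660 ∈ [15/23, 19/23) → index 7
j=8: u_8=503/660 ∈ [15/23, 19/23) → index 7
j=9: u_9=563/660 ∈ [19/23, 41/46) → index 8
j=10: u_10=623/660 ∈ [41/46, 22/23) → index 9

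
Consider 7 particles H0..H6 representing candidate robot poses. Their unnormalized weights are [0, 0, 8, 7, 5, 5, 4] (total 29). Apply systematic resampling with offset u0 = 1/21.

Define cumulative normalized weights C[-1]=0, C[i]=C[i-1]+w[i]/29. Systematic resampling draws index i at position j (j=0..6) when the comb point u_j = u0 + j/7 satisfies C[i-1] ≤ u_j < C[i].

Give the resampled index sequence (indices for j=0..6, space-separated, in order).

C = [0, 0, 8/29, 15/29, 20/29, 25/29, 1]
j=0: u_0=1/21 ∈ [0, 8/29) → index 2
j=1: u_1=4/21 ∈ [0, 8/29) → index 2
j=2: u_2=1/3 ∈ [8/29, 15/29) → index 3
j=3: u_3=10/21 ∈ [8/29, 15/29) → index 3
j=4: u_4=13/21 ∈ [15/29, 20/29) → index 4
j=5: u_5=16/21 ∈ [20/29, 25/29) → index 5
j=6: u_6=19/21 ∈ [25/29, 1) → index 6

2 2 3 3 4 5 6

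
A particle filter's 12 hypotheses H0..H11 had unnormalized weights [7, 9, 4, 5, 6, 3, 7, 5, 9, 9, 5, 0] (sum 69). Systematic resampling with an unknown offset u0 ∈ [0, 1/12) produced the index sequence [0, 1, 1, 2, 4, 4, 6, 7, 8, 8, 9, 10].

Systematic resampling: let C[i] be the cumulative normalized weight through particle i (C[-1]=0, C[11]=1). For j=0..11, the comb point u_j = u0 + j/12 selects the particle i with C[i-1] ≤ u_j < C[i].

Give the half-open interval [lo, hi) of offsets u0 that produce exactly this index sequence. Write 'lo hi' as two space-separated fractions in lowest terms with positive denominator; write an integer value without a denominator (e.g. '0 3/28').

C = [7/69, 16/69, 20/69, 25/69, 31/69, 34/69, 41/69, 2/3, 55/69, 64/69, 1, 1]
j=0 picked index 0: u0 ∈ [0, 7/69)
j=1 picked index 1: u0 ∈ [5/276, 41/276)
j=2 picked index 1: u0 ∈ [-3/46, 3/46)
j=3 picked index 2: u0 ∈ [-5/276, 11/276)
j=4 picked index 4: u0 ∈ [2/69, 8/69)
j=5 picked index 4: u0 ∈ [-5/92, 3/92)
j=6 picked index 6: u0 ∈ [-1/138, 13/138)
j=7 picked index 7: u0 ∈ [1/92, 1/12)
j=8 picked index 8: u0 ∈ [0, 3/23)
j=9 picked index 8: u0 ∈ [-1/12, 13/276)
j=10 picked index 9: u0 ∈ [-5/138, 13/138)
j=11 picked index 10: u0 ∈ [1/92, 1/12)
intersection: [2/69, 3/92)

2/69 3/92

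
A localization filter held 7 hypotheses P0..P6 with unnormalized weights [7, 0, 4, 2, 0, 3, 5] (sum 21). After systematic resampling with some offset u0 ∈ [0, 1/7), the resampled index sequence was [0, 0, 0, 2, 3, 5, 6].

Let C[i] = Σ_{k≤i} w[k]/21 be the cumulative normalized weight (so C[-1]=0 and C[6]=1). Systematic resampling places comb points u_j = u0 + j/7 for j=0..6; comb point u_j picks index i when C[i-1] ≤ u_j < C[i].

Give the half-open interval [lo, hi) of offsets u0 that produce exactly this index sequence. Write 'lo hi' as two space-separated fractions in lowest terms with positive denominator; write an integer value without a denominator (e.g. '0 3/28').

C = [1/3, 1/3, 11/21, 13/21, 13/21, 16/21, 1]
j=0 picked index 0: u0 ∈ [0, 1/3)
j=1 picked index 0: u0 ∈ [-1/7, 4/21)
j=2 picked index 0: u0 ∈ [-2/7, 1/21)
j=3 picked index 2: u0 ∈ [-2/21, 2/21)
j=4 picked index 3: u0 ∈ [-1/21, 1/21)
j=5 picked index 5: u0 ∈ [-2/21, 1/21)
j=6 picked index 6: u0 ∈ [-2/21, 1/7)
intersection: [0, 1/21)

0 1/21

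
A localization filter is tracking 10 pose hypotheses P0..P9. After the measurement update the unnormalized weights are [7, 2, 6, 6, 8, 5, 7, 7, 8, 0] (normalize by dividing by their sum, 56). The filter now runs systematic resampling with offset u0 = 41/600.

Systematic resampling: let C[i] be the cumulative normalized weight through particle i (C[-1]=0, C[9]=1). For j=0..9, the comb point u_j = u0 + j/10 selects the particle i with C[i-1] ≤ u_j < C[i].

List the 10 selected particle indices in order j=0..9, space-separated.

0 2 3 3 4 5 6 7 8 8

C = [1/8, 9/56, 15/56, 3/8, 29/56, 17/28, 41/56, 6/7, 1, 1]
j=0: u_0=41/600 ∈ [0, 1/8) → index 0
j=1: u_1=101/600 ∈ [9/56, 15/56) → index 2
j=2: u_2=161/600 ∈ [15/56, 3/8) → index 3
j=3: u_3=221/600 ∈ [15/56, 3/8) → index 3
j=4: u_4=281/600 ∈ [3/8, 29/56) → index 4
j=5: u_5=341/600 ∈ [29/56, 17/28) → index 5
j=6: u_6=401/600 ∈ [17/28, 41/56) → index 6
j=7: u_7=461/600 ∈ [41/56, 6/7) → index 7
j=8: u_8=521/600 ∈ [6/7, 1) → index 8
j=9: u_9=581/600 ∈ [6/7, 1) → index 8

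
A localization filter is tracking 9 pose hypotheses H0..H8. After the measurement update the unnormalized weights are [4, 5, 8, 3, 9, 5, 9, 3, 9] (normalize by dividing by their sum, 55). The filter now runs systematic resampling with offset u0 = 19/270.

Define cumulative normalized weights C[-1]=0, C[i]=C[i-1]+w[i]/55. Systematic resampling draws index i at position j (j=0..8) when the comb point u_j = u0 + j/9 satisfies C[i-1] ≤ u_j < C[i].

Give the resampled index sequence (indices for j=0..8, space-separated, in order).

0 2 2 4 4 6 6 8 8

C = [4/55, 9/55, 17/55, 4/11, 29/55, 34/55, 43/55, 46/55, 1]
j=0: u_0=19/270 ∈ [0, 4/55) → index 0
j=1: u_1=49/270 ∈ [9/55, 17/55) → index 2
j=2: u_2=79/270 ∈ [9/55, 17/55) → index 2
j=3: u_3=109/270 ∈ [4/11, 29/55) → index 4
j=4: u_4=139/270 ∈ [4/11, 29/55) → index 4
j=5: u_5=169/270 ∈ [34/55, 43/55) → index 6
j=6: u_6=199/270 ∈ [34/55, 43/55) → index 6
j=7: u_7=229/270 ∈ [46/55, 1) → index 8
j=8: u_8=259/270 ∈ [46/55, 1) → index 8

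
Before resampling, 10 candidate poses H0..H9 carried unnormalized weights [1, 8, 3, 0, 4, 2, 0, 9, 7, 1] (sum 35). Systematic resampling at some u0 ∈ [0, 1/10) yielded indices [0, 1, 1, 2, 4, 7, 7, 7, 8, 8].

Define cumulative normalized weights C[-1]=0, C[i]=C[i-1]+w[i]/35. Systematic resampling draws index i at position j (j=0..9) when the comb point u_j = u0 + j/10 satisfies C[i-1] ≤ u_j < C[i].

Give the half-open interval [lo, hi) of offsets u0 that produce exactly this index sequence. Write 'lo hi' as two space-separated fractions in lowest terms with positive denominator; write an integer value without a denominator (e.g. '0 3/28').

C = [1/35, 9/35, 12/35, 12/35, 16/35, 18/35, 18/35, 27/35, 34/35, 1]
j=0 picked index 0: u0 ∈ [0, 1/35)
j=1 picked index 1: u0 ∈ [-1/14, 11/70)
j=2 picked index 1: u0 ∈ [-6/35, 2/35)
j=3 picked index 2: u0 ∈ [-3/70, 3/70)
j=4 picked index 4: u0 ∈ [-2/35, 2/35)
j=5 picked index 7: u0 ∈ [1/70, 19/70)
j=6 picked index 7: u0 ∈ [-3/35, 6/35)
j=7 picked index 7: u0 ∈ [-13/70, 1/14)
j=8 picked index 8: u0 ∈ [-1/35, 6/35)
j=9 picked index 8: u0 ∈ [-9/70, 1/14)
intersection: [1/70, 1/35)

1/70 1/35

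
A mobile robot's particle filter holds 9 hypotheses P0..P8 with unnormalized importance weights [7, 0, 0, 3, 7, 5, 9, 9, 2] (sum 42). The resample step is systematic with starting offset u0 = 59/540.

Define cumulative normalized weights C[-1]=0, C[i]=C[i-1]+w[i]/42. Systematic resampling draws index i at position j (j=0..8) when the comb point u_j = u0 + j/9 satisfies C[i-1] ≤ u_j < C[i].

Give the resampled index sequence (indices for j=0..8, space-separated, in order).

C = [1/6, 1/6, 1/6, 5/21, 17/42, 11/21, 31/42, 20/21, 1]
j=0: u_0=59/540 ∈ [0, 1/6) → index 0
j=1: u_1=119/540 ∈ [1/6, 5/21) → index 3
j=2: u_2=179/540 ∈ [5/21, 17/42) → index 4
j=3: u_3=239/540 ∈ [17/42, 11/21) → index 5
j=4: u_4=299/540 ∈ [11/21, 31/42) → index 6
j=5: u_5=359/540 ∈ [11/21, 31/42) → index 6
j=6: u_6=419/540 ∈ [31/42, 20/21) → index 7
j=7: u_7=479/540 ∈ [31/42, 20/21) → index 7
j=8: u_8=539/540 ∈ [20/21, 1) → index 8

0 3 4 5 6 6 7 7 8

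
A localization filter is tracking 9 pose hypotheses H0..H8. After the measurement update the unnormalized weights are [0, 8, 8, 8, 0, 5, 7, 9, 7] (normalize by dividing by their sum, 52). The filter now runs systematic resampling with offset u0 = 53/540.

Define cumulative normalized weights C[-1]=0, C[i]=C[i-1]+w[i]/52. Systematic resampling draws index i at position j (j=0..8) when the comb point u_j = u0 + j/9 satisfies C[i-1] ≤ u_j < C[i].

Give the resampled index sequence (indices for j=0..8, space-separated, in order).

C = [0, 2/13, 4/13, 6/13, 6/13, 29/52, 9/13, 45/52, 1]
j=0: u_0=53/540 ∈ [0, 2/13) → index 1
j=1: u_1=113/540 ∈ [2/13, 4/13) → index 2
j=2: u_2=173/540 ∈ [4/13, 6/13) → index 3
j=3: u_3=233/540 ∈ [4/13, 6/13) → index 3
j=4: u_4=293/540 ∈ [6/13, 29/52) → index 5
j=5: u_5=353/540 ∈ [29/52, 9/13) → index 6
j=6: u_6=413/540 ∈ [9/13, 45/52) → index 7
j=7: u_7=473/540 ∈ [45/52, 1) → index 8
j=8: u_8=533/540 ∈ [45/52, 1) → index 8

1 2 3 3 5 6 7 8 8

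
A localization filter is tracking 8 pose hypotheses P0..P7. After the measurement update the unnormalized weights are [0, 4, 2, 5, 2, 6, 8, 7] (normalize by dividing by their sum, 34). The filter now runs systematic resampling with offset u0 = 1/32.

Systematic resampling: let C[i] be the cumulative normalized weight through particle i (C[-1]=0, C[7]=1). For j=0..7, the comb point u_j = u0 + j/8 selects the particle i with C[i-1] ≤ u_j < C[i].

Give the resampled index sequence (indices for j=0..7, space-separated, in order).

1 2 3 5 5 6 6 7

C = [0, 2/17, 3/17, 11/34, 13/34, 19/34, 27/34, 1]
j=0: u_0=1/32 ∈ [0, 2/17) → index 1
j=1: u_1=5/32 ∈ [2/17, 3/17) → index 2
j=2: u_2=9/32 ∈ [3/17, 11/34) → index 3
j=3: u_3=13/32 ∈ [13/34, 19/34) → index 5
j=4: u_4=17/32 ∈ [13/34, 19/34) → index 5
j=5: u_5=21/32 ∈ [19/34, 27/34) → index 6
j=6: u_6=25/32 ∈ [19/34, 27/34) → index 6
j=7: u_7=29/32 ∈ [27/34, 1) → index 7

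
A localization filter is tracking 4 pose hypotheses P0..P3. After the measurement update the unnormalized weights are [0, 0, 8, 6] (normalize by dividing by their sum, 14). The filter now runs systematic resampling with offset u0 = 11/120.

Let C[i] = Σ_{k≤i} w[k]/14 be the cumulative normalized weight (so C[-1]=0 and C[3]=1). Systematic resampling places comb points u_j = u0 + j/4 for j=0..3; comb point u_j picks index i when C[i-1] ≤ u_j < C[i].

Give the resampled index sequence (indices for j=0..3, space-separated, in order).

C = [0, 0, 4/7, 1]
j=0: u_0=11/120 ∈ [0, 4/7) → index 2
j=1: u_1=41/120 ∈ [0, 4/7) → index 2
j=2: u_2=71/120 ∈ [4/7, 1) → index 3
j=3: u_3=101/120 ∈ [4/7, 1) → index 3

2 2 3 3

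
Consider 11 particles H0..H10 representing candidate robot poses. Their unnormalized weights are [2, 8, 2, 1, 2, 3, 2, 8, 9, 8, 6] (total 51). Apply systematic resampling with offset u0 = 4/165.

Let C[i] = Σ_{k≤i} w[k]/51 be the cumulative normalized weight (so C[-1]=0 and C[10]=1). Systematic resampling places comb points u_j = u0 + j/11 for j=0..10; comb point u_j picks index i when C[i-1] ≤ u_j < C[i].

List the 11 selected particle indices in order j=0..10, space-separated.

C = [2/51, 10/51, 4/17, 13/51, 5/17, 6/17, 20/51, 28/51, 37/51, 15/17, 1]
j=0: u_0=4/165 ∈ [0, 2/51) → index 0
j=1: u_1=19/165 ∈ [2/51, 10/51) → index 1
j=2: u_2=34/165 ∈ [10/51, 4/17) → index 2
j=3: u_3=49/165 ∈ [5/17, 6/17) → index 5
j=4: u_4=64/165 ∈ [6/17, 20/51) → index 6
j=5: u_5=79/165 ∈ [20/51, 28/51) → index 7
j=6: u_6=94/165 ∈ [28/51, 37/51) → index 8
j=7: u_7=109/165 ∈ [28/51, 37/51) → index 8
j=8: u_8=124/165 ∈ [37/51, 15/17) → index 9
j=9: u_9=139/165 ∈ [37/51, 15/17) → index 9
j=10: u_10=14/15 ∈ [15/17, 1) → index 10

0 1 2 5 6 7 8 8 9 9 10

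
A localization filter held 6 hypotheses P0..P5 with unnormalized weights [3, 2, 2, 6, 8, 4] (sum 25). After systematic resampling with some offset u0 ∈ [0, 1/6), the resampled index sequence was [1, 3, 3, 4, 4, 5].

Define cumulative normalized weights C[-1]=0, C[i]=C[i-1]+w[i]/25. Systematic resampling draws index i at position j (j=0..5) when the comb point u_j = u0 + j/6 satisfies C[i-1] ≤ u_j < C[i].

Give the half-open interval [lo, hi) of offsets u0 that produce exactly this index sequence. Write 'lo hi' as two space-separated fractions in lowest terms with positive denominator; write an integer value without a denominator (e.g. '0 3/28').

C = [3/25, 1/5, 7/25, 13/25, 21/25, 1]
j=0 picked index 1: u0 ∈ [3/25, 1/5)
j=1 picked index 3: u0 ∈ [17/150, 53/150)
j=2 picked index 3: u0 ∈ [-4/75, 14/75)
j=3 picked index 4: u0 ∈ [1/50, 17/50)
j=4 picked index 4: u0 ∈ [-11/75, 13/75)
j=5 picked index 5: u0 ∈ [1/150, 1/6)
intersection: [3/25, 1/6)

3/25 1/6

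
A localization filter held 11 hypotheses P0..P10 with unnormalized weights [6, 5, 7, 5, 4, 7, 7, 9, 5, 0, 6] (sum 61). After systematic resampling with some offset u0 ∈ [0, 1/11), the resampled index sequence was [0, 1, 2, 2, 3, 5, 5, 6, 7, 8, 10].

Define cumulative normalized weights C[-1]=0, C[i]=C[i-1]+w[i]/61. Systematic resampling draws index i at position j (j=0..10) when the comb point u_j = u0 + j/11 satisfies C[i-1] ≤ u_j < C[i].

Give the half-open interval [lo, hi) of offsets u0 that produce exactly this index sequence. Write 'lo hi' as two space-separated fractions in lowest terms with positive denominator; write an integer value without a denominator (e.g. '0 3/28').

C = [6/61, 11/61, 18/61, 23/61, 27/61, 34/61, 41/61, 50/61, 55/61, 55/61, 1]
j=0 picked index 0: u0 ∈ [0, 6/61)
j=1 picked index 1: u0 ∈ [5/671, 60/671)
j=2 picked index 2: u0 ∈ [-1/671, 76/671)
j=3 picked index 2: u0 ∈ [-62/671, 15/671)
j=4 picked index 3: u0 ∈ [-46/671, 9/671)
j=5 picked index 5: u0 ∈ [-8/671, 69/671)
j=6 picked index 5: u0 ∈ [-69/671, 8/671)
j=7 picked index 6: u0 ∈ [-53/671, 24/671)
j=8 picked index 7: u0 ∈ [-37/671, 62/671)
j=9 picked index 8: u0 ∈ [1/671, 56/671)
j=10 picked index 10: u0 ∈ [-5/671, 1/11)
intersection: [5/671, 8/671)

5/671 8/671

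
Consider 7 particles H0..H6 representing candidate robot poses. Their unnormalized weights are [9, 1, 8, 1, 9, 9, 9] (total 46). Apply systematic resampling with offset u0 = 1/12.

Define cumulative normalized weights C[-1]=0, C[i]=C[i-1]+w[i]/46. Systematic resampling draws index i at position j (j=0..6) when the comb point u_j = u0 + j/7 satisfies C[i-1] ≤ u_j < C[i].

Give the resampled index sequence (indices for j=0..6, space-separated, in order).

C = [9/46, 5/23, 9/23, 19/46, 14/23, 37/46, 1]
j=0: u_0=1/12 ∈ [0, 9/46) → index 0
j=1: u_1=19/84 ∈ [5/23, 9/23) → index 2
j=2: u_2=31/84 ∈ [5/23, 9/23) → index 2
j=3: u_3=43/84 ∈ [19/46, 14/23) → index 4
j=4: u_4=55/84 ∈ [14/23, 37/46) → index 5
j=5: u_5=67/84 ∈ [14/23, 37/46) → index 5
j=6: u_6=79/84 ∈ [37/46, 1) → index 6

0 2 2 4 5 5 6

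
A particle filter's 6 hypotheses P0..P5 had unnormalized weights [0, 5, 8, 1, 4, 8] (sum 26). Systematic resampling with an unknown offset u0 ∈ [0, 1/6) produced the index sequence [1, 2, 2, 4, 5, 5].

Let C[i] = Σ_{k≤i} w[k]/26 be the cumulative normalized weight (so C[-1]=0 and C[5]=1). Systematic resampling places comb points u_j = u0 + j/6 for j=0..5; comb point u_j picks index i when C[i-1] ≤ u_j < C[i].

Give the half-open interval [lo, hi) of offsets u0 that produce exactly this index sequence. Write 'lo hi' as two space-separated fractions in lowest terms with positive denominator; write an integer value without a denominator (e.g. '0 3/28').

1/26 1/6

C = [0, 5/26, 1/2, 7/13, 9/13, 1]
j=0 picked index 1: u0 ∈ [0, 5/26)
j=1 picked index 2: u0 ∈ [1/39, 1/3)
j=2 picked index 2: u0 ∈ [-11/78, 1/6)
j=3 picked index 4: u0 ∈ [1/26, 5/26)
j=4 picked index 5: u0 ∈ [1/39, 1/3)
j=5 picked index 5: u0 ∈ [-11/78, 1/6)
intersection: [1/26, 1/6)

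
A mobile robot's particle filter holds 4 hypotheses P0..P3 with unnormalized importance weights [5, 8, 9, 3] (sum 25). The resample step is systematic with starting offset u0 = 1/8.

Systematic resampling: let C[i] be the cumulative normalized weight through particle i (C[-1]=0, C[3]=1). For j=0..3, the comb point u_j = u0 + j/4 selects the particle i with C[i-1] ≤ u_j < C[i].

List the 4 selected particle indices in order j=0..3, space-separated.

0 1 2 2

C = [1/5, 13/25, 22/25, 1]
j=0: u_0=1/8 ∈ [0, 1/5) → index 0
j=1: u_1=3/8 ∈ [1/5, 13/25) → index 1
j=2: u_2=5/8 ∈ [13/25, 22/25) → index 2
j=3: u_3=7/8 ∈ [13/25, 22/25) → index 2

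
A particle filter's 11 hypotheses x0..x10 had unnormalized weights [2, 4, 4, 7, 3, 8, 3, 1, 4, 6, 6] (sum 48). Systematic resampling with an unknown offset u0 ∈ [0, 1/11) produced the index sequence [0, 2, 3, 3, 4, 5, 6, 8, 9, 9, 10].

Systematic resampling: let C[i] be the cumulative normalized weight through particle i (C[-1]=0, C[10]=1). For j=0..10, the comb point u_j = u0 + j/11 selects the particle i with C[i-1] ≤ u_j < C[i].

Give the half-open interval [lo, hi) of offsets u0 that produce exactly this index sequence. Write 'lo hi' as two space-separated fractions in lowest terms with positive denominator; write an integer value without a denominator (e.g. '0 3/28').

C = [1/24, 1/8, 5/24, 17/48, 5/12, 7/12, 31/48, 2/3, 3/4, 7/8, 1]
j=0 picked index 0: u0 ∈ [0, 1/24)
j=1 picked index 2: u0 ∈ [3/88, 31/264)
j=2 picked index 3: u0 ∈ [7/264, 91/528)
j=3 picked index 3: u0 ∈ [-17/264, 43/528)
j=4 picked index 4: u0 ∈ [-5/528, 7/132)
j=5 picked index 5: u0 ∈ [-5/132, 17/132)
j=6 picked index 6: u0 ∈ [5/132, 53/528)
j=7 picked index 8: u0 ∈ [1/33, 5/44)
j=8 picked index 9: u0 ∈ [1/44, 13/88)
j=9 picked index 9: u0 ∈ [-3/44, 5/88)
j=10 picked index 10: u0 ∈ [-3/88, 1/11)
intersection: [5/132, 1/24)

5/132 1/24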